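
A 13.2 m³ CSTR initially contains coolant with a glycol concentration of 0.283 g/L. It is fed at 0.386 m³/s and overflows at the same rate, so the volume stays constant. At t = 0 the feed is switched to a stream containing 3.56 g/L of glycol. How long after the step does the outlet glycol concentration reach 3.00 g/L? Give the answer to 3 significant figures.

60.4 s

Species balance on the tank: V dC/dt = Q(C_in − C), so τ = V/Q = 34.197 s.
C(t) = C_in + (C₀ − C_in) e^(−t/τ). Set C = 3.00 and solve for t:
e^(−t/τ) = (C − C_in)/(C₀ − C_in) = (3.00 − 3.56)/(0.283 − 3.56) = 0.17089
t = −τ ln(…) = 34.197 × 1.7667 = 60.417 s.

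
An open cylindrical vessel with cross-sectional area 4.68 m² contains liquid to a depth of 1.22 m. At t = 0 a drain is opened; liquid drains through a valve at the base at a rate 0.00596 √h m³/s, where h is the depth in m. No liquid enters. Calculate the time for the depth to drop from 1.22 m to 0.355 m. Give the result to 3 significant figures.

799 s

A dh/dt = −Q_out = −0.00596 √h.
∫ h^(−1/2) dh = −(0.00596/A) ∫ dt, giving 2√h = 2√h₀ − (0.00596/A) t.
t = 2A(√h₀ − √h)/0.00596 = 2·4.68·(√1.22 − √0.355)/0.00596
  = 9.3600 × (1.1045 − 0.59582) / 0.00596 = 798.93 s.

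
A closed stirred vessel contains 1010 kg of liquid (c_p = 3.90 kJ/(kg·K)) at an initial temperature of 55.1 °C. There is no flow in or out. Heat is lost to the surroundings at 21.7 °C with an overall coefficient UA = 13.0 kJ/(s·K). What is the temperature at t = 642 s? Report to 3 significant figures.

25.7 °C

M c_p dT/dt = −UA(T − T_amb).
dT/dt = (T_ss − T)/τ with T_ss = T_amb = 21.700 °C, τ = M c_p/UA = 1010·3.90/13.0 = 303.00 s.
This is linear first-order; T(t) = T_ss + (T₀ − T_ss) e^(−t/τ).
T(642) = 21.700 + (33.400)·0.12017 = 25.714 °C.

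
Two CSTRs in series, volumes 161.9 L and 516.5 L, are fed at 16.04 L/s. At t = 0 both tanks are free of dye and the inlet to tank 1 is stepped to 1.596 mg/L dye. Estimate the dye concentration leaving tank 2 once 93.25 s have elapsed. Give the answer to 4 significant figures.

1.468 mg/L

Species balance on tank i: dCᵢ/dt = (Cᵢ₋₁ − Cᵢ)/τᵢ with τᵢ = Vᵢ/Q.
τ₁ = 161.9/16.04 = 10.0935 s; τ₂ = 516.5/16.04 = 32.2007 s.
Tank 1: C₁ = C_in(1 − e^(−t/τ₁)). Tank 2 (τ₁ ≠ τ₂): C₂ = C_in[1 − (τ₁ e^(−t/τ₁) − τ₂ e^(−t/τ₂))/(τ₁ − τ₂)].
At t = 93.25: e^(−t/τ₁) = 9.72132e-05, e^(−t/τ₂) = 0.0552495.
C₂ = 1.596·[1 − (10.0935·9.72132e-05 − 32.2007·0.0552495)/(-22.1072)] = 1.596·0.919570 = 1.46763 mg/L.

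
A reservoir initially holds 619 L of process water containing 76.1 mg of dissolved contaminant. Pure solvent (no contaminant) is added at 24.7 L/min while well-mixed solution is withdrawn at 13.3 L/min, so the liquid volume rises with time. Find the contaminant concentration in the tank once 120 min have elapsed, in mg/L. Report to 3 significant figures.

Let m(t) be the amount of contaminant. Volume: V(t) = V₀ + (Q_in − Q_out) t = 619 + 11.400 t; V(120) = 1987.0 L.
Species balance (pure solvent in): dm/dt = −Q_out · m/V(t).
Separate: dm/m = −Q_out dt/V(t) ⇒ ln(m/m₀) = −(Q_out/(Q_in−Q_out)) ln(V/V₀).
m = m₀ (V₀/V)^(Q_out/(Q_in−Q_out)) = 76.1 × (619/1987.0)^(1.1667) = 19.519 mg.
C = m/V = 19.519/1987.0 = 0.0098234 mg/L.

0.00982 mg/L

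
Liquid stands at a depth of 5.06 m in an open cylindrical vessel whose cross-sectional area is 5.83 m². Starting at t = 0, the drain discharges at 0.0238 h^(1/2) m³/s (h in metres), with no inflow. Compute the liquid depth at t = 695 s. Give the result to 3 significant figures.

0.690 m

With no inflow, A dh/dt = −0.0238 √h.
This is separable: 2 d(√h)/dt = −0.0238/A, so √h = √h₀ − (0.0238/(2A)) t.
√h = √5.06 − 0.0238·695/(2·5.83) = 2.2494 − 1.4186 = 0.83083.
h = 0.83083² = 0.69028 m.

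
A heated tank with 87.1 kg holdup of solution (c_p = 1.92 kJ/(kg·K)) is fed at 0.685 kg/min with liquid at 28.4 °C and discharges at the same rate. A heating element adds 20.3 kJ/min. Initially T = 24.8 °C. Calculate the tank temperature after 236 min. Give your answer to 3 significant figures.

40.9 °C

M c_p dT/dt = ṁ c_p (T_in − T) + Q̇.
Rearrange: dT/dt = (T_ss − T)/τ with τ = M/ṁ = 127.15 min and T_ss = T_in + Q̇/(ṁ c_p) = 43.835 °C.
T approaches T_ss exponentially: T(t) = T_ss + (T₀ − T_ss) e^(−t/τ).
T(236) = 43.835 + (-19.035)·e^(−236/127.15) = 43.835 + (-19.035)·0.15629 = 40.860 °C.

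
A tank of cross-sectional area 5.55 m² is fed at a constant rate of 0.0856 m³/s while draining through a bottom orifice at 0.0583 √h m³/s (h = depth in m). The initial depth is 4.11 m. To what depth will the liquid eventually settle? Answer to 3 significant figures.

Level balance: A dh/dt = 0.0856 − 0.0583 √h. Setting dh/dt = 0:
Q_in = 0.0583 √h_ss ⇒ √h_ss = 0.0856/0.0583 = 1.4683.
h_ss = 1.4683² = 2.1558 m. (Since h₀ = 4.11 m > h_ss, the level will fall toward this value.)

2.16 m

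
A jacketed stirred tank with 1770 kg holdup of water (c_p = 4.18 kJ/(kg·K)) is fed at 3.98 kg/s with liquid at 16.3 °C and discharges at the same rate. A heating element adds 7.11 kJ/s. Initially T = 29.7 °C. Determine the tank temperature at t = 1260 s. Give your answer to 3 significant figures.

Heat balance on the well-mixed liquid: M c_p dT/dt = ṁ c_p (T_in − T) + 7.11.
Rearrange: dT/dt = (T_ss − T)/τ with τ = M/ṁ = 444.72 s and T_ss = T_in + Q̇/(ṁ c_p) = 16.727 °C.
Solution: T(t) = T_ss + (T₀ − T_ss) e^(−t/τ).
T(1260) = 16.727 + (12.973)·e^(−1260/444.72) = 16.727 + (12.973)·0.058823 = 17.490 °C.

17.5 °C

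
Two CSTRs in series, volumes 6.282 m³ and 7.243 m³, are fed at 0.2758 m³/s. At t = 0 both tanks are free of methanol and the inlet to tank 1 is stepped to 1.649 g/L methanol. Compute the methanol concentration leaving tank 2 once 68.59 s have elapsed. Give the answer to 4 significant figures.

1.267 g/L

Time constants: τᵢ = Vᵢ/Q for each well-mixed tank.
τ₁ = 6.282/0.2758 = 22.7774 s; τ₂ = 7.243/0.2758 = 26.2618 s.
Tank 1: C₁ = C_in(1 − e^(−t/τ₁)). Tank 2 (τ₁ ≠ τ₂): C₂ = C_in[1 − (τ₁ e^(−t/τ₁) − τ₂ e^(−t/τ₂))/(τ₁ − τ₂)].
At t = 68.59: e^(−t/τ₁) = 0.0492266, e^(−t/τ₂) = 0.0734038.
C₂ = 1.649·[1 − (22.7774·0.0492266 − 26.2618·0.0734038)/(-3.48441)] = 1.649·0.768551 = 1.26734 g/L.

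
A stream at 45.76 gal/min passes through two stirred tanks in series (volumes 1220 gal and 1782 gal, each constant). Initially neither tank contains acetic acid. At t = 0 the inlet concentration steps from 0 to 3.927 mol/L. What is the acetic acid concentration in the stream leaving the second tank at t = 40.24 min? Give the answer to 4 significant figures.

Species balance on tank i: dCᵢ/dt = (Cᵢ₋₁ − Cᵢ)/τᵢ with τᵢ = Vᵢ/Q.
τ₁ = 1220/45.76 = 26.6608 min; τ₂ = 1782/45.76 = 38.9423 min.
Solving the cascade with C₁(0)=C₂(0)=0 gives C₂(t) = C_in[1 − (τ₁ e^(−t/τ₁) − τ₂ e^(−t/τ₂))/(τ₁ − τ₂)].
At t = 40.24: e^(−t/τ₁) = 0.221058, e^(−t/τ₂) = 0.355822.
C₂ = 3.927·[1 − (26.6608·0.221058 − 38.9423·0.355822)/(-12.2815)] = 3.927·0.351629 = 1.38085 mol/L.

1.381 mol/L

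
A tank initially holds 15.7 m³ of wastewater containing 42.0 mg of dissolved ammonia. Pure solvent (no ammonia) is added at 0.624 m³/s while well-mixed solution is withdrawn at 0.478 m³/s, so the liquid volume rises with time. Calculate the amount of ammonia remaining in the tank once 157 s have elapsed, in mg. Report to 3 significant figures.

Total volume: dV/dt = Q_in − Q_out = 0.14600 m³/s, so V(t) = 15.7 + 0.14600 t and V(157) = 38.622 m³.
Species balance (pure solvent in): dm/dt = −Q_out · m/V(t).
Separate: dm/m = −Q_out dt/V(t) ⇒ ln(m/m₀) = −(Q_out/(Q_in−Q_out)) ln(V/V₀).
m = m₀ (V₀/V)^(Q_out/(Q_in−Q_out)) = 42.0 × (15.7/38.622)^(3.2740) = 2.2046 mg.

2.20 mg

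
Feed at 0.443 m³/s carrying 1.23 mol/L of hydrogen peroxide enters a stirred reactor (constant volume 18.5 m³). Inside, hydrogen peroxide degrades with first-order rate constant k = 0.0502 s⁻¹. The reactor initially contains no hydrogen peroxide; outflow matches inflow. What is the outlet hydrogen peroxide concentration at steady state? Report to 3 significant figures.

Accumulation = in − out − consumed: V dC/dt = Q C_in − Q C − k V C.
At steady state: 0 = Q C_in − (Q + kV) C_ss, so C_ss = Q C_in/(Q + kV).
C_ss = 0.443·1.23/(0.443 + 0.0502·18.5) = 0.54489/1.3717 = 0.39724 mol/L.

0.397 mol/L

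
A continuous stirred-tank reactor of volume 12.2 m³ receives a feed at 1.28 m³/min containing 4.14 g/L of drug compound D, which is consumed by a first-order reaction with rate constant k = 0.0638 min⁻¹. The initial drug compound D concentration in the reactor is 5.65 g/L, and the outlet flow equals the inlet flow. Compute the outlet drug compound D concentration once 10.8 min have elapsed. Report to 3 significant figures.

3.07 g/L

Species balance: V dC/dt = Q C_in − Q C − k V C.
dC/dt = (Q/V) C_in − (Q/V + k) C; effective rate a = Q/V + k = 0.10492 + 0.0638 = 0.16872 min⁻¹.
C_ss = Q C_in/(Q + kV) = 2.5745 g/L; C(t) = C_ss + (C₀ − C_ss) e^(−a t).
C(10.8) = 2.5745 + (3.0755)·e^(−0.16872·10.8) = 2.5745 + (3.0755)·0.16168 = 3.0717 g/L.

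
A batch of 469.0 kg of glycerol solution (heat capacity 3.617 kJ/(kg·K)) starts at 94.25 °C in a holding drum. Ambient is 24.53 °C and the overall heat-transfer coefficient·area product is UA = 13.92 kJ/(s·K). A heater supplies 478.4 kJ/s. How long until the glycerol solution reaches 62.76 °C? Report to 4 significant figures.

M c_p dT/dt = −UA(T − T_amb) + Q̇.
τ = M c_p/UA = 121.866 s; T_ss = T_amb + Q̇/UA = 24.53 + 478.4/13.92 = 58.8978 °C.
T(t) = T_ss + (T₀ − T_ss)e^(−t/τ); set T = 62.76:
t = −τ ln[(T − T_ss)/(T₀ − T_ss)] = −121.866 · ln(0.109249) = 269.827 s.

269.8 s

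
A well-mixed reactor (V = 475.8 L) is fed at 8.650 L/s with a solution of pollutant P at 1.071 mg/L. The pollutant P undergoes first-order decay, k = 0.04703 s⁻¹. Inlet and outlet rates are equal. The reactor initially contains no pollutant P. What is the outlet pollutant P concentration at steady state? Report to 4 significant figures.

Species balance: V dC/dt = Q C_in − Q C − k V C.
At steady state: 0 = Q C_in − (Q + kV) C_ss, so C_ss = Q C_in/(Q + kV).
C_ss = 8.650·1.071/(8.650 + 0.04703·475.8) = 9.26415/31.0269 = 0.298585 mg/L.

0.2986 mg/L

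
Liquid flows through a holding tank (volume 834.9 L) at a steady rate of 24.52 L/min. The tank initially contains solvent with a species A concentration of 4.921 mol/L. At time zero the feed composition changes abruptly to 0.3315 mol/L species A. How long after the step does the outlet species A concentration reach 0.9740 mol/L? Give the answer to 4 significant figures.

Accumulation = in − out for the solute gives V dC/dt = Q(C_in − C), so τ = V/Q = 34.0498 min.
C(t) = C_in + (C₀ − C_in) e^(−t/τ). Set C = 0.9740 and solve for t:
e^(−t/τ) = (C − C_in)/(C₀ − C_in) = (0.9740 − 0.3315)/(4.921 − 0.3315) = 0.139993
t = −τ ln(…) = 34.0498 × 1.96616 = 66.9473 min.

66.95 min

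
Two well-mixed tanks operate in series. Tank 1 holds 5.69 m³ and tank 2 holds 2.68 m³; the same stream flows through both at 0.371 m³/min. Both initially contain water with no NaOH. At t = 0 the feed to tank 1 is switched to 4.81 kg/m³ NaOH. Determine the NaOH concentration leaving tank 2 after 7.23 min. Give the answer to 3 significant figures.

Time constants: τᵢ = Vᵢ/Q for each well-mixed tank.
τ₁ = 5.69/0.371 = 15.337 min; τ₂ = 2.68/0.371 = 7.2237 min.
Solving the cascade with C₁(0)=C₂(0)=0 gives C₂(t) = C_in[1 − (τ₁ e^(−t/τ₁) − τ₂ e^(−t/τ₂))/(τ₁ − τ₂)].
At t = 7.23: e^(−t/τ₁) = 0.62412, e^(−t/τ₂) = 0.36756.
C₂ = 4.81·[1 − (15.337·0.62412 − 7.2237·0.36756)/(8.1132)] = 4.81·0.14745 = 0.70922 kg/m³.

0.709 kg/m³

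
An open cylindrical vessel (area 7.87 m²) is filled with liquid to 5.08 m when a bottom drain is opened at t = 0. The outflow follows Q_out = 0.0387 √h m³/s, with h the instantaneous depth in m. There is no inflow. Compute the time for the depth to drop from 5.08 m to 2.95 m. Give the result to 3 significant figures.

With no inflow, A dh/dt = −0.0387 √h.
This is separable: 2 d(√h)/dt = −0.0387/A, so √h = √h₀ − (0.0387/(2A)) t.
t = 2A(√h₀ − √h)/0.0387 = 2·7.87·(√5.08 − √2.95)/0.0387
  = 15.740 × (2.2539 − 1.7176) / 0.0387 = 218.13 s.

218 s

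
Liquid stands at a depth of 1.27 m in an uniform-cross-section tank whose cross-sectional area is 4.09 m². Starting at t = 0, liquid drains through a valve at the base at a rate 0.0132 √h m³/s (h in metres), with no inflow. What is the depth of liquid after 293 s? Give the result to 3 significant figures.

0.428 m

A dh/dt = −Q_out = −0.0132 √h.
Separate and integrate: 2(√h − √h₀) = −(0.0132/A) t.
√h = √1.27 − 0.0132·293/(2·4.09) = 1.1269 − 0.47281 = 0.65413.
h = 0.65413² = 0.42789 m.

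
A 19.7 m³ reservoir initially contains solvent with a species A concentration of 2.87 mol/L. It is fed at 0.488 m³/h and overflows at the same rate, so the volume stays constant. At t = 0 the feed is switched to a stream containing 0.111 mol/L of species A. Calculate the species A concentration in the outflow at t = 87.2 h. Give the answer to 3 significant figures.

0.429 mol/L

Unsteady species balance (constant V, well mixed): V dC/dt = Q(C_in − C).
So dC/dt = (C_in − C)/τ with τ = V/Q = 19.7/0.488 = 40.369 h.
Solution: C(t) = C_in + (C₀ − C_in) e^(−t/τ).
C(87.2) = 0.111 + (2.87 − 0.111)·e^(−87.2/40.369) = 0.111 + (2.7590)·0.11532 = 0.42916 mol/L.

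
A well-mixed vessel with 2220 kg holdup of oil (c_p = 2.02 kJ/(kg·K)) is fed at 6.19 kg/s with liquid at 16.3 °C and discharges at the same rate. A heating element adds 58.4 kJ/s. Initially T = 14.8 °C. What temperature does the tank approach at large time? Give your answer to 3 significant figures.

21.0 °C

Energy balance: M c_p dT/dt = ṁ c_p (T_in − T) + 58.4.
At steady state dT/dt = 0 ⇒ T_ss = T_in + Q̇/(ṁ c_p) = 16.3 + 58.4/(6.19·2.02) = 20.971 °C.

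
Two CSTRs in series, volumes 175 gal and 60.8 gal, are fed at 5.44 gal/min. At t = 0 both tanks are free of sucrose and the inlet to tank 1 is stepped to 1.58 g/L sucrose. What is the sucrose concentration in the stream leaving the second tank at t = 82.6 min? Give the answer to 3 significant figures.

1.39 g/L

Each tank obeys Vᵢ dCᵢ/dt = Q(Cᵢ₋₁ − Cᵢ), so τᵢ = Vᵢ/Q.
τ₁ = 175/5.44 = 32.169 min; τ₂ = 60.8/5.44 = 11.176 min.
Solving the cascade with C₁(0)=C₂(0)=0 gives C₂(t) = C_in[1 − (τ₁ e^(−t/τ₁) − τ₂ e^(−t/τ₂))/(τ₁ − τ₂)].
At t = 82.6: e^(−t/τ₁) = 0.076713, e^(−t/τ₂) = 0.00061707.
C₂ = 1.58·[1 − (32.169·0.076713 − 11.176·0.00061707)/(20.993)] = 1.58·0.88277 = 1.3948 g/L.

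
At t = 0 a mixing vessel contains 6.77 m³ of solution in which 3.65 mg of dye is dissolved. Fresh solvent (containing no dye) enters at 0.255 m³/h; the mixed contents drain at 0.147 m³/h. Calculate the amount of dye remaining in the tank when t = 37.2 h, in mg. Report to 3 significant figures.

1.94 mg

Total volume: dV/dt = Q_in − Q_out = 0.10800 m³/h, so V(t) = 6.77 + 0.10800 t and V(37.2) = 10.788 m³.
Species balance (pure solvent in): dm/dt = −Q_out · m/V(t).
dm/m = −Q_out dt/(V₀ + 0.10800 t); integrating gives ln(m/m₀) = −(Q_out/(Q_in−Q_out)) ln(V/V₀).
m = m₀ (V₀/V)^(Q_out/(Q_in−Q_out)) = 3.65 × (6.77/10.788)^(1.3611) = 1.9359 mg.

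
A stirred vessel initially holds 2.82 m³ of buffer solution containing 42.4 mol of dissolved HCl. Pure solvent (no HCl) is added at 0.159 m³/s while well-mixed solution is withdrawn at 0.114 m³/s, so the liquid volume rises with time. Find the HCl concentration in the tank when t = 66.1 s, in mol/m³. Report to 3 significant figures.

Let m(t) be the amount of HCl. Volume: V(t) = V₀ + (Q_in − Q_out) t = 2.82 + 0.045000 t; V(66.1) = 5.7945 m³.
Species balance (pure solvent in): dm/dt = −Q_out · m/V(t).
Separate: dm/m = −Q_out dt/V(t) ⇒ ln(m/m₀) = −(Q_out/(Q_in−Q_out)) ln(V/V₀).
m = m₀ (V₀/V)^(Q_out/(Q_in−Q_out)) = 42.4 × (2.82/5.7945)^(2.5333) = 6.8395 mol.
C = m/V = 6.8395/5.7945 = 1.1803 mol/m³.

1.18 mol/m³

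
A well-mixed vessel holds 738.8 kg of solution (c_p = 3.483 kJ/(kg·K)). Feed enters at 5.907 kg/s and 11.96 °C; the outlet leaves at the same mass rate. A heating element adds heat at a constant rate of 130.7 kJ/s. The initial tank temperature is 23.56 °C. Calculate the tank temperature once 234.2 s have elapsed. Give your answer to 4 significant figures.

19.12 °C

M c_p dT/dt = ṁ c_p (T_in − T) + Q̇.
τ = M/ṁ = 125.072 s; T_ss = T_in + Q̇/(ṁ c_p) = 11.96 + 130.7/(5.907·3.483) = 18.3127 °C.
T approaches T_ss exponentially: T(t) = T_ss + (T₀ − T_ss) e^(−t/τ).
T(234.2) = 18.3127 + (5.24735)·e^(−234.2/125.072) = 18.3127 + (5.24735)·0.153735 = 19.1194 °C.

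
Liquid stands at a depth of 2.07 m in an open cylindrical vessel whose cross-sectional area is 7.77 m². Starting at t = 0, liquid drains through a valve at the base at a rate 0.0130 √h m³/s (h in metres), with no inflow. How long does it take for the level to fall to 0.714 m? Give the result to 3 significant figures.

710 s

With no inflow, A dh/dt = −0.0130 √h.
This is separable: 2 d(√h)/dt = −0.0130/A, so √h = √h₀ − (0.0130/(2A)) t.
t = 2A(√h₀ − √h)/0.0130 = 2·7.77·(√2.07 − √0.714)/0.0130
  = 15.540 × (1.4387 − 0.84499) / 0.0130 = 709.78 s.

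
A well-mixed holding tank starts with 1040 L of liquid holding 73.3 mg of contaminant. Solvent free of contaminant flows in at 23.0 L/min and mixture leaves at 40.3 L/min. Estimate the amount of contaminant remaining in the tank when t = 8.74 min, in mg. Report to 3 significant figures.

50.8 mg

Let m(t) be the amount of contaminant. Volume: V(t) = V₀ + (Q_in − Q_out) t = 1040 − 17.300 t; V(8.74) = 888.80 L.
No contaminant enters, so dm/dt = −Q_out · (m/V).
dm/m = −Q_out dt/(V₀ − 17.300 t); integrating gives ln(m/m₀) = −(Q_out/(Q_in−Q_out)) ln(V/V₀).
m = m₀ (V₀/V)^(Q_out/(Q_in−Q_out)) = 73.3 × (1040/888.80)^(-2.3295) = 50.835 mg.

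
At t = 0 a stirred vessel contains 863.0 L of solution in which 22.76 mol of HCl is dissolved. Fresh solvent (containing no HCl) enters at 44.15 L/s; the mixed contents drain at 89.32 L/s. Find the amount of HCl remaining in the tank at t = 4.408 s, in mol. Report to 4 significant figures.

Let m(t) be the amount of HCl. Volume: V(t) = V₀ + (Q_in − Q_out) t = 863.0 − 45.1700 t; V(4.408) = 663.891 L.
No HCl enters, so dm/dt = −Q_out · (m/V).
dm/m = −Q_out dt/(V₀ − 45.1700 t); integrating gives ln(m/m₀) = −(Q_out/(Q_in−Q_out)) ln(V/V₀).
m = m₀ (V₀/V)^(Q_out/(Q_in−Q_out)) = 22.76 × (863.0/663.891)^(-1.97742) = 13.5493 mol.

13.55 mol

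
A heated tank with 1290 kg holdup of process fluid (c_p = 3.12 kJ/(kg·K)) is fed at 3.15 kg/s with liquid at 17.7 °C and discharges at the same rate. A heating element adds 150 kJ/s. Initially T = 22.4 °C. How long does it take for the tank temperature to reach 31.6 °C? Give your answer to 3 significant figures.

Energy balance: M c_p dT/dt = ṁ c_p (T_in − T) + 150.
τ = M/ṁ = 409.52 s; T_ss = T_in + Q̇/(ṁ c_p) = 32.963 °C.
T(t) = T_ss + (T₀ − T_ss) e^(−t/τ). Set T = 31.6:
e^(−t/τ) = (31.6 − 32.963)/(22.4 − 32.963) = 0.12900
t = −409.52 · ln(0.12900) = 838.70 s.

839 s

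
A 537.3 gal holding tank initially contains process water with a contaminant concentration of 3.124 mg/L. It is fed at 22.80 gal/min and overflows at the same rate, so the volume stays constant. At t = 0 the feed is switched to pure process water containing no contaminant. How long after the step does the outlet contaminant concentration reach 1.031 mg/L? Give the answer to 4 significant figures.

26.12 min

Mass balance on the solute (V constant): V dC/dt = Q(C_in − C), so τ = V/Q = 23.5658 min.
C(t) = C_in + (C₀ − C_in) e^(−t/τ). Set C = 1.031 and solve for t:
e^(−t/τ) = (C − C_in)/(C₀ − C_in) = (1.031 − 0)/(3.124 − 0) = 0.330026
t = −τ ln(…) = 23.5658 × 1.10859 = 26.1247 min.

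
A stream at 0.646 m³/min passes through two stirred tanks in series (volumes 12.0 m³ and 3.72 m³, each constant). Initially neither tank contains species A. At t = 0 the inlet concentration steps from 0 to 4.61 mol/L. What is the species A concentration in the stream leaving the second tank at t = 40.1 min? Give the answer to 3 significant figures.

3.84 mol/L

Time constants: τᵢ = Vᵢ/Q for each well-mixed tank.
τ₁ = 12.0/0.646 = 18.576 min; τ₂ = 3.72/0.646 = 5.7585 min.
Tank 1: C₁ = C_in(1 − e^(−t/τ₁)). Tank 2 (τ₁ ≠ τ₂): C₂ = C_in[1 − (τ₁ e^(−t/τ₁) − τ₂ e^(−t/τ₂))/(τ₁ − τ₂)].
At t = 40.1: e^(−t/τ₁) = 0.11547, e^(−t/τ₂) = 0.00094568.
C₂ = 4.61·[1 − (18.576·0.11547 − 5.7585·0.00094568)/(12.817)] = 4.61·0.83307 = 3.8405 mol/L.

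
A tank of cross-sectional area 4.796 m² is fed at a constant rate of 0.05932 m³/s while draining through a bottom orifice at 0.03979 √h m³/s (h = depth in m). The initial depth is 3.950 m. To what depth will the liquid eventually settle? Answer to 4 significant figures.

2.223 m

Accumulation of liquid (constant cross-section A): A dh/dt = Q_in − 0.03979 √h. At steady state dh/dt = 0:
Q_in = 0.03979 √h_ss ⇒ √h_ss = 0.05932/0.03979 = 1.49083.
h_ss = 1.49083² = 2.22256 m. (Since h₀ = 3.950 m > h_ss, the level will fall toward this value.)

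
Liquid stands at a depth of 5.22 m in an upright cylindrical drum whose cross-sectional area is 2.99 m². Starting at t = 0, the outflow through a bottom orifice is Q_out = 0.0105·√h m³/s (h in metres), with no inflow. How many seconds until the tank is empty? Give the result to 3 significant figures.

Unsteady balance on liquid volume: A dh/dt = −0.0105 √h.
∫ h^(−1/2) dh = −(0.0105/A) ∫ dt, giving 2√h = 2√h₀ − (0.0105/A) t.
Tank is empty when √h = 0: t_empty = 2A√h₀/0.0105.
t_empty = 2·2.99·√5.22/0.0105 = 5.9800·2.2847/0.0105 = 1301.2 s.

1300 s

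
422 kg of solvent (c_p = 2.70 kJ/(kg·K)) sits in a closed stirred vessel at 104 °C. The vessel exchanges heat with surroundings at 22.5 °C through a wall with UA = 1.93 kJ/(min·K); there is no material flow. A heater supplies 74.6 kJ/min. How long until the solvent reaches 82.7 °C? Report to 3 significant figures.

406 min

Lumped-capacitance energy balance: M c_p dT/dt = UA(T_amb − T) + Q̇.
τ = M c_p/UA = 590.36 min; T_ss = T_amb + Q̇/UA = 22.5 + 74.6/1.93 = 61.153 °C.
T(t) = T_ss + (T₀ − T_ss)e^(−t/τ); set T = 82.7:
t = −τ ln[(T − T_ss)/(T₀ − T_ss)] = −590.36 · ln(0.50288) = 405.81 min.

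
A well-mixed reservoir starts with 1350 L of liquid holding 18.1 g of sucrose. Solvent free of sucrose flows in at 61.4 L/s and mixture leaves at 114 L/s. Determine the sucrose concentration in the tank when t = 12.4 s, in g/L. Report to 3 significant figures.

0.00621 g/L

Total volume: dV/dt = Q_in − Q_out = -52.600 L/s, so V(t) = 1350 − 52.600 t and V(12.4) = 697.76 L.
Species balance (pure solvent in): dm/dt = −Q_out · m/V(t).
Separate: dm/m = −Q_out dt/V(t) ⇒ ln(m/m₀) = −(Q_out/(Q_in−Q_out)) ln(V/V₀).
m = m₀ (V₀/V)^(Q_out/(Q_in−Q_out)) = 18.1 × (1350/697.76)^(-2.1673) = 4.3298 g.
C = m/V = 4.3298/697.76 = 0.0062053 g/L.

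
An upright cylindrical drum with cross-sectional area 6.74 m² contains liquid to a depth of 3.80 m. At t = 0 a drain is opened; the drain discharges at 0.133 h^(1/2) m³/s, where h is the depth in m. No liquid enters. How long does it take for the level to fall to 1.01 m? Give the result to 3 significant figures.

95.7 s

A dh/dt = −Q_out = −0.133 √h.
Separate and integrate: 2(√h − √h₀) = −(0.133/A) t.
t = 2A(√h₀ − √h)/0.133 = 2·6.74·(√3.80 − √1.01)/0.133
  = 13.480 × (1.9494 − 1.0050) / 0.133 = 95.715 s.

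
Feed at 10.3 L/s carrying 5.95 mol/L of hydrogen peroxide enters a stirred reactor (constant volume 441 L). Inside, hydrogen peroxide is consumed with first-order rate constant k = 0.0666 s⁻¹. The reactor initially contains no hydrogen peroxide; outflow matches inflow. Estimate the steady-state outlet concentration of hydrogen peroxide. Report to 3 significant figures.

1.54 mol/L

V dC/dt = Q(C_in − C) − k V C.
At steady state: 0 = Q C_in − (Q + kV) C_ss, so C_ss = Q C_in/(Q + kV).
C_ss = 10.3·5.95/(10.3 + 0.0666·441) = 61.285/39.671 = 1.5448 mol/L.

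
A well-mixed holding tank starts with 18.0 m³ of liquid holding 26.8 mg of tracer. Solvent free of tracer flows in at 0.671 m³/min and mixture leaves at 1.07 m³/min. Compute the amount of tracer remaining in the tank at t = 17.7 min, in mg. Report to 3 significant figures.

7.05 mg

Let m(t) be the amount of tracer. Volume: V(t) = V₀ + (Q_in − Q_out) t = 18.0 − 0.39900 t; V(17.7) = 10.938 m³.
Solute balance: dm/dt = 0 − Q_out C = −Q_out m/V(t).
dm/m = −Q_out dt/(V₀ − 0.39900 t); integrating gives ln(m/m₀) = −(Q_out/(Q_in−Q_out)) ln(V/V₀).
m = m₀ (V₀/V)^(Q_out/(Q_in−Q_out)) = 26.8 × (18.0/10.938)^(-2.6817) = 7.0462 mg.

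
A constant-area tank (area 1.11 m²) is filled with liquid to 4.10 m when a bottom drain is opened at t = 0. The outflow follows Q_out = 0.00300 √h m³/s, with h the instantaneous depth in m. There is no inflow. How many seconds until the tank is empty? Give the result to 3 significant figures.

1500 s

Volume balance on the tank: A dh/dt = −0.00300 √h.
Separate and integrate: 2(√h − √h₀) = −(0.00300/A) t.
Tank is empty when √h = 0: t_empty = 2A√h₀/0.00300.
t_empty = 2·1.11·√4.10/0.00300 = 2.2200·2.0248/0.00300 = 1498.4 s.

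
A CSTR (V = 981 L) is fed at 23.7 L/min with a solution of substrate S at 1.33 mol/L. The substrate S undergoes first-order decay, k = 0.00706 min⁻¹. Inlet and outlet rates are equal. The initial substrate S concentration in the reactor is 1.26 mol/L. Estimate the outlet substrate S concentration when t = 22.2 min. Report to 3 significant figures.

1.14 mol/L

Species balance: V dC/dt = Q C_in − Q C − k V C.
This is linear with rate a = Q/V + k = 0.031219 min⁻¹.
C_ss = Q C_in/(Q + kV) = 1.0292 mol/L; C(t) = C_ss + (C₀ − C_ss) e^(−a t).
C(22.2) = 1.0292 + (0.23077)·e^(−0.031219·22.2) = 1.0292 + (0.23077)·0.50004 = 1.1446 mol/L.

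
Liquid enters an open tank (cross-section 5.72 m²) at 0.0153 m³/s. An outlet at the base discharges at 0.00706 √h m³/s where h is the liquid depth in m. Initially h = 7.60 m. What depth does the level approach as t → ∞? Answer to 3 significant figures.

4.70 m

A dh/dt = Q_in − 0.00706 √h. Steady state requires inflow = outflow:
Q_in = 0.00706 √h_ss ⇒ √h_ss = 0.0153/0.00706 = 2.1671.
h_ss = 2.1671² = 4.6965 m. (Since h₀ = 7.60 m > h_ss, the level will fall toward this value.)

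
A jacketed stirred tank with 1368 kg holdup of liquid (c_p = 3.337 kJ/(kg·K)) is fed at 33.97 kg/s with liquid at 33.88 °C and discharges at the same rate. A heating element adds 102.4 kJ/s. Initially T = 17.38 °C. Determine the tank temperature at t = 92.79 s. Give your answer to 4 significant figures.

33.05 °C

First-law balance (no shaft work): M c_p dT/dt = ṁ c_p (T_in − T) + 102.4.
Rearrange: dT/dt = (T_ss − T)/τ with τ = M/ṁ = 40.2708 s and T_ss = T_in + Q̇/(ṁ c_p) = 34.7833 °C.
Solution: T(t) = T_ss + (T₀ − T_ss) e^(−t/τ).
T(92.79) = 34.7833 + (-17.4033)·e^(−92.79/40.2708) = 34.7833 + (-17.4033)·0.0998437 = 33.0457 °C.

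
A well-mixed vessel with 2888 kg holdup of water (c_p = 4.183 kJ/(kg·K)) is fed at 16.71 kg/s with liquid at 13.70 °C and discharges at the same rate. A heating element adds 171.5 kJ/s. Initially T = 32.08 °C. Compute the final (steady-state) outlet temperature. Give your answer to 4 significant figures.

Energy balance: M c_p dT/dt = ṁ c_p (T_in − T) + 171.5.
At steady state dT/dt = 0 ⇒ T_ss = T_in + Q̇/(ṁ c_p) = 13.70 + 171.5/(16.71·4.183) = 16.1536 °C.

16.15 °C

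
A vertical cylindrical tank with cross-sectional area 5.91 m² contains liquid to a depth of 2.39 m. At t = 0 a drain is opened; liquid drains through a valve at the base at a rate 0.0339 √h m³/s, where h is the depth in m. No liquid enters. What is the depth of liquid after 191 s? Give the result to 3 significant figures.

With no inflow, A dh/dt = −0.0339 √h.
Separate and integrate: 2(√h − √h₀) = −(0.0339/A) t.
√h = √2.39 − 0.0339·191/(2·5.91) = 1.5460 − 0.54779 = 0.99817.
h = 0.99817² = 0.99634 m.

0.996 m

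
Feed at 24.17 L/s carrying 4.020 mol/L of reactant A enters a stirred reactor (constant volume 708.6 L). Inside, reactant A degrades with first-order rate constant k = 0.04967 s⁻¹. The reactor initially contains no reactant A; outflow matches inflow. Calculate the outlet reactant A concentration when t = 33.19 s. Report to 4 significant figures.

1.535 mol/L

Species balance: V dC/dt = Q C_in − Q C − k V C.
This is linear with rate a = Q/V + k = 0.0837795 s⁻¹.
C_ss = Q C_in/(Q + kV) = 1.63668 mol/L; C(t) = C_ss + (C₀ − C_ss) e^(−a t).
C(33.19) = 1.63668 + (-1.63668)·e^(−0.0837795·33.19) = 1.63668 + (-1.63668)·0.0619987 = 1.53521 mol/L.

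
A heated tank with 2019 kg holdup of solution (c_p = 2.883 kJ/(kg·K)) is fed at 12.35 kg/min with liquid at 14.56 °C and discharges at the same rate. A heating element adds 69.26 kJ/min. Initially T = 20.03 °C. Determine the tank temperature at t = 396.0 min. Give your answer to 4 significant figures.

Energy balance: M c_p dT/dt = ṁ c_p (T_in − T) + 69.26.
Rearrange: dT/dt = (T_ss − T)/τ with τ = M/ṁ = 163.482 min and T_ss = T_in + Q̇/(ṁ c_p) = 16.5052 °C.
Integrating: T(t) = T_ss + (T₀ − T_ss) e^(−t/τ).
T(396.0) = 16.5052 + (3.52477)·e^(−396.0/163.482) = 16.5052 + (3.52477)·0.0887184 = 16.8179 °C.

16.82 °C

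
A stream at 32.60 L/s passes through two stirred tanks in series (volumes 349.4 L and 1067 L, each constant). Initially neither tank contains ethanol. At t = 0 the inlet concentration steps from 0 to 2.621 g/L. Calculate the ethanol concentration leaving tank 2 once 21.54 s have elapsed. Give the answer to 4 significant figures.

0.7740 g/L

Time constants: τᵢ = Vᵢ/Q for each well-mixed tank.
τ₁ = 349.4/32.60 = 10.7178 s; τ₂ = 1067/32.60 = 32.7301 s.
Solving the cascade with C₁(0)=C₂(0)=0 gives C₂(t) = C_in[1 − (τ₁ e^(−t/τ₁) − τ₂ e^(−t/τ₂))/(τ₁ − τ₂)].
At t = 21.54: e^(−t/τ₁) = 0.134023, e^(−t/τ₂) = 0.517829.
C₂ = 2.621·[1 − (10.7178·0.134023 − 32.7301·0.517829)/(-22.0123)] = 2.621·0.295296 = 0.773971 g/L.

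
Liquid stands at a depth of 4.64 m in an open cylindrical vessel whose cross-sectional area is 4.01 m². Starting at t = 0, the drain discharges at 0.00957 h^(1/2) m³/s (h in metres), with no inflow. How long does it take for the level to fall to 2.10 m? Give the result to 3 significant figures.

591 s

A dh/dt = −Q_out = −0.00957 √h.
This is separable: 2 d(√h)/dt = −0.00957/A, so √h = √h₀ − (0.00957/(2A)) t.
t = 2A(√h₀ − √h)/0.00957 = 2·4.01·(√4.64 − √2.10)/0.00957
  = 8.0200 × (2.1541 − 1.4491) / 0.00957 = 590.75 s.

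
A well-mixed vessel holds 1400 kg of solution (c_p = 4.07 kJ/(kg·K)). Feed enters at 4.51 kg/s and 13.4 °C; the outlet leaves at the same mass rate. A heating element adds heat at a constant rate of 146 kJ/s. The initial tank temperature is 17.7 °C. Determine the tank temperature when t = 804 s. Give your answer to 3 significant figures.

M c_p dT/dt = ṁ c_p (T_in − T) + Q̇.
τ = M/ṁ = 310.42 s; T_ss = T_in + Q̇/(ṁ c_p) = 13.4 + 146/(4.51·4.07) = 21.354 °C.
T approaches T_ss exponentially: T(t) = T_ss + (T₀ − T_ss) e^(−t/τ).
T(804) = 21.354 + (-3.6539)·e^(−804/310.42) = 21.354 + (-3.6539)·0.075018 = 21.080 °C.

21.1 °C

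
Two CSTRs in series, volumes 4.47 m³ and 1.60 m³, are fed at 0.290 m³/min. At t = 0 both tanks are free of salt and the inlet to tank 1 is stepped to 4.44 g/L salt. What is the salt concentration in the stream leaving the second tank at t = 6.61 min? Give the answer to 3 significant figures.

Each tank obeys Vᵢ dCᵢ/dt = Q(Cᵢ₋₁ − Cᵢ), so τᵢ = Vᵢ/Q.
τ₁ = 4.47/0.290 = 15.414 min; τ₂ = 1.60/0.290 = 5.5172 min.
Tank 1: C₁ = C_in(1 − e^(−t/τ₁)). Tank 2 (τ₁ ≠ τ₂): C₂ = C_in[1 − (τ₁ e^(−t/τ₁) − τ₂ e^(−t/τ₂))/(τ₁ − τ₂)].
At t = 6.61: e^(−t/τ₁) = 0.65127, e^(−t/τ₂) = 0.30178.
C₂ = 4.44·[1 − (15.414·0.65127 − 5.5172·0.30178)/(9.8966)] = 4.44·0.15390 = 0.68330 g/L.

0.683 g/L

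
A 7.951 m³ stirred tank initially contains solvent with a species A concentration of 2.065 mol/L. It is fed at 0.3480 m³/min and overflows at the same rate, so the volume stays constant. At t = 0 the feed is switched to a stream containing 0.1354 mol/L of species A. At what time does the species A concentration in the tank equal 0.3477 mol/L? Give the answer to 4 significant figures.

50.43 min

Unsteady species balance (constant V, well mixed): V dC/dt = Q(C_in − C), so τ = V/Q = 22.8477 min.
C(t) = C_in + (C₀ − C_in) e^(−t/τ). Set C = 0.3477 and solve for t:
e^(−t/τ) = (C − C_in)/(C₀ − C_in) = (0.3477 − 0.1354)/(2.065 − 0.1354) = 0.110023
t = −τ ln(…) = 22.8477 × 2.20707 = 50.4264 min.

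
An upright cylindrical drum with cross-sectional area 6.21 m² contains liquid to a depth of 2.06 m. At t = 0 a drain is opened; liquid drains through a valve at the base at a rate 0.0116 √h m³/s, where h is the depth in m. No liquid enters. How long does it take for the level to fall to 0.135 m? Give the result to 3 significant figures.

1140 s

Accumulation of liquid (constant cross-section A): A dh/dt = −0.0116 √h.
Separate and integrate: 2(√h − √h₀) = −(0.0116/A) t.
t = 2A(√h₀ − √h)/0.0116 = 2·6.21·(√2.06 − √0.135)/0.0116
  = 12.420 × (1.4353 − 0.36742) / 0.0116 = 1143.3 s.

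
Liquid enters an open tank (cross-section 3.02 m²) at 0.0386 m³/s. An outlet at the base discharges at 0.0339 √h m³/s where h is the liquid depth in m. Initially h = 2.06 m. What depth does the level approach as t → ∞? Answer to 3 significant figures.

A dh/dt = Q_in − 0.0339 √h. Steady state requires inflow = outflow:
Q_in = 0.0339 √h_ss ⇒ √h_ss = 0.0386/0.0339 = 1.1386.
h_ss = 1.1386² = 1.2965 m. (Since h₀ = 2.06 m > h_ss, the level will fall toward this value.)

1.30 m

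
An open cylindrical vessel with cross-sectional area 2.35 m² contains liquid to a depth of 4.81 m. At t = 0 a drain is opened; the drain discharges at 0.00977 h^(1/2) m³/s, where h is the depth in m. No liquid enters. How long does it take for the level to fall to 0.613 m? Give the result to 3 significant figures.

678 s

A dh/dt = −Q_out = −0.00977 √h.
This is separable: 2 d(√h)/dt = −0.00977/A, so √h = √h₀ − (0.00977/(2A)) t.
t = 2A(√h₀ − √h)/0.00977 = 2·2.35·(√4.81 − √0.613)/0.00977
  = 4.7000 × (2.1932 − 0.78294) / 0.00977 = 678.41 s.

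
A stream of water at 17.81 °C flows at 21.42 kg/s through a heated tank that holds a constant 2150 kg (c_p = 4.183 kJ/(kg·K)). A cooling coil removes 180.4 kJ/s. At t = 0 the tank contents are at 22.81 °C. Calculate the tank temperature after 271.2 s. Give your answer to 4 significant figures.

First-law balance (no shaft work): M c_p dT/dt = ṁ c_p (T_in − T) − 180.4.
τ = M/ṁ = 100.373 s; T_ss = T_in − Q̇/(ṁ c_p) = 17.81 − 180.4/(21.42·4.183) = 15.7966 °C.
Solution: T(t) = T_ss + (T₀ − T_ss) e^(−t/τ).
T(271.2) = 15.7966 + (7.01340)·e^(−271.2/100.373) = 15.7966 + (7.01340)·0.0670774 = 16.2670 °C.

16.27 °C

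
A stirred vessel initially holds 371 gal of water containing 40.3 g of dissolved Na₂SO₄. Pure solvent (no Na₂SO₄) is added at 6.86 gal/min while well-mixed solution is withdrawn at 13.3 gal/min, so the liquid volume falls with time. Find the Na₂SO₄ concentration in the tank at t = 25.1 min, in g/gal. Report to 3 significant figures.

Total volume: dV/dt = Q_in − Q_out = -6.4400 gal/min, so V(t) = 371 − 6.4400 t and V(25.1) = 209.36 gal.
Solute balance: dm/dt = 0 − Q_out C = −Q_out m/V(t).
dm/m = −Q_out dt/(V₀ − 6.4400 t); integrating gives ln(m/m₀) = −(Q_out/(Q_in−Q_out)) ln(V/V₀).
m = m₀ (V₀/V)^(Q_out/(Q_in−Q_out)) = 40.3 × (371/209.36)^(-2.0652) = 12.363 g.
C = m/V = 12.363/209.36 = 0.059052 g/gal.

0.0591 g/gal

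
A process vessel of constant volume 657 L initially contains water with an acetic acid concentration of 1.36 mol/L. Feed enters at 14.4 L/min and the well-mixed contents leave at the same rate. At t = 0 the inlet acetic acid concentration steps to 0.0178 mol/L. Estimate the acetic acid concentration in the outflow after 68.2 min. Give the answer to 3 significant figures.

Unsteady species balance (constant V, well mixed): V dC/dt = Q(C_in − C).
Time constant τ = V/Q = 657/14.4 = 45.625 min.
This is linear first-order; C(t) = C_in + (C₀ − C_in) e^(−t/τ).
C(68.2) = 0.0178 + (1.36 − 0.0178)·e^(−68.2/45.625) = 0.0178 + (1.3422)·0.22429 = 0.31885 mol/L.

0.319 mol/L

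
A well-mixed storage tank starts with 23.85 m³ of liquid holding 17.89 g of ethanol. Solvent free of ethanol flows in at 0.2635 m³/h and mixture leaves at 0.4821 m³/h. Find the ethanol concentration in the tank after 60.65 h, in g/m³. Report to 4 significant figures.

Let m(t) be the amount of ethanol. Volume: V(t) = V₀ + (Q_in − Q_out) t = 23.85 − 0.218600 t; V(60.65) = 10.5919 m³.
Species balance (pure solvent in): dm/dt = −Q_out · m/V(t).
dm/m = −Q_out dt/(V₀ − 0.218600 t); integrating gives ln(m/m₀) = −(Q_out/(Q_in−Q_out)) ln(V/V₀).
m = m₀ (V₀/V)^(Q_out/(Q_in−Q_out)) = 17.89 × (23.85/10.5919)^(-2.20540) = 2.98660 g.
C = m/V = 2.98660/10.5919 = 0.281970 g/m³.

0.2820 g/m³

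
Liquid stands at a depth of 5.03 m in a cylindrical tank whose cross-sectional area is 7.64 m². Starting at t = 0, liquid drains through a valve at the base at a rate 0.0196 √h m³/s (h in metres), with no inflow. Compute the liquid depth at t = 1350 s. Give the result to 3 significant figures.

A dh/dt = −Q_out = −0.0196 √h.
This is separable: 2 d(√h)/dt = −0.0196/A, so √h = √h₀ − (0.0196/(2A)) t.
√h = √5.03 − 0.0196·1350/(2·7.64) = 2.2428 − 1.7317 = 0.51109.
h = 0.51109² = 0.26121 m.

0.261 m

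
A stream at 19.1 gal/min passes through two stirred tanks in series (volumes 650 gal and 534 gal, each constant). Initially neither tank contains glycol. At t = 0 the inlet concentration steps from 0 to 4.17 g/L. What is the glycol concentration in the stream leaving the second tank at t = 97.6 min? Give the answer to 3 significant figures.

Species balance on tank i: dCᵢ/dt = (Cᵢ₋₁ − Cᵢ)/τᵢ with τᵢ = Vᵢ/Q.
τ₁ = 650/19.1 = 34.031 min; τ₂ = 534/19.1 = 27.958 min.
Tank 1: C₁ = C_in(1 − e^(−t/τ₁)). Tank 2 (τ₁ ≠ τ₂): C₂ = C_in[1 − (τ₁ e^(−t/τ₁) − τ₂ e^(−t/τ₂))/(τ₁ − τ₂)].
At t = 97.6: e^(−t/τ₁) = 0.056816, e^(−t/τ₂) = 0.030472.
C₂ = 4.17·[1 − (34.031·0.056816 − 27.958·0.030472)/(6.0733)] = 4.17·0.82191 = 3.4274 g/L.

3.43 g/L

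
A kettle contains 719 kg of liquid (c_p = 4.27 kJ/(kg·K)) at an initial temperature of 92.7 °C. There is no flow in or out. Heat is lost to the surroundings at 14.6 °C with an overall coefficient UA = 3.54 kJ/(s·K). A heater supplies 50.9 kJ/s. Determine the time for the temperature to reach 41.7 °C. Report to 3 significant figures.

Heat balance on the well-mixed liquid: M c_p dT/dt = −UA(T − T_amb) + Q̇.
τ = M c_p/UA = 867.27 s; T_ss = T_amb + Q̇/UA = 14.6 + 50.9/3.54 = 28.979 °C.
T(t) = T_ss + (T₀ − T_ss)e^(−t/τ); set T = 41.7:
t = −τ ln[(T − T_ss)/(T₀ − T_ss)] = −867.27 · ln(0.19964) = 1397.4 s.

1400 s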